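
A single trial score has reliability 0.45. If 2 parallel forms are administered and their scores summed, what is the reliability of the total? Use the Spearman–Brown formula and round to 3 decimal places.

0.621

ρ_k = kρ / (1 + (k−1)ρ) = 2·0.45 / (1 + 1·0.45) = 0.900 / 1.450 = 0.621.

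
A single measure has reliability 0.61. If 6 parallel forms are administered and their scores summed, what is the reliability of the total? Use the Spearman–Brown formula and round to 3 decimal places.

ρ_k = kρ / (1 + (k−1)ρ) = 6·0.61 / (1 + 5·0.61) = 3.660 / 4.050 = 0.904.

0.904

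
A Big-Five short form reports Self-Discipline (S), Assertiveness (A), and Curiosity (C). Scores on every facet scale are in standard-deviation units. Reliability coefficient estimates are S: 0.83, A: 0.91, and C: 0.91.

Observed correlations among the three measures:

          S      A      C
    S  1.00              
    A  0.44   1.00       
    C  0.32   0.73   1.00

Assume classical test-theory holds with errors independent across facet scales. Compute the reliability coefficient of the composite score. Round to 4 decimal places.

Var(S+A+C) = 3 + 2·[0.44 + 0.32 + 0.73] = 3 + 2.98 = 5.98.
Under uncorrelated errors the observed covariances equal the true-score covariances, so only the own-variance terms attenuate.
True-score variance = [0.83 + 0.91 + 0.91] + 2.98 = 2.65 + 2.98 = 5.63.
Reliability = 5.63 / 5.98 = 0.9415.

0.9415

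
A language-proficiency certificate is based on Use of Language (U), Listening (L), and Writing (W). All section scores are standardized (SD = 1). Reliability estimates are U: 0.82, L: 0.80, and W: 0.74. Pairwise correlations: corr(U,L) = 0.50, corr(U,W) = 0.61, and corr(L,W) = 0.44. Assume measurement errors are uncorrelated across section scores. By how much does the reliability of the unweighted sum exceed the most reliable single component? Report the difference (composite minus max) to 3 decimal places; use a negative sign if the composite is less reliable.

Var(sum) = 3 + 3.1 = 6.1; true-score variance = 2.36 + 3.1 = 5.46; composite reliability = 0.8951.
Max component reliability = 0.8200.
Difference = 0.8951 − 0.8200 = 0.075.

0.075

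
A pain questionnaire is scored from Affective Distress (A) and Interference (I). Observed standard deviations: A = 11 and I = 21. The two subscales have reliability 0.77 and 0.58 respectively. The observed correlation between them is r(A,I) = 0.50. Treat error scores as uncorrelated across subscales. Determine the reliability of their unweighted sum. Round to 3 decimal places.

Var(A+I) = 11² + 21² + 2·[11·21·0.50] = 562 + 231 = 793.
Because errors are independent across components, Cov(Tᵢ,Tⱼ) = Cov(Xᵢ,Xⱼ); the off-diagonal part of the true-score variance is the same as above.
True-score variance = [11²·0.77 + 21²·0.58] + 231 = 348.95 + 231 = 579.95.
Reliability = 579.95 / 793 = 0.731.

0.731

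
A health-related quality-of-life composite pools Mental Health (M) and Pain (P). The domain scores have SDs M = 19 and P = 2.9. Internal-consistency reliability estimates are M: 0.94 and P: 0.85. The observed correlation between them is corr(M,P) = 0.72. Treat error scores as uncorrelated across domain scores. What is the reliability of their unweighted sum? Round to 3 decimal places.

0.949

Var(M+P) = 19² + 2.9² + 2·[19·2.9·0.72] = 369.41 + 79.344 = 448.754.
With uncorrelated errors the cross-covariances are all true-score covariance, so they carry over unchanged; only the diagonal terms shrink to ρᵢσᵢ².
True-score variance = [19²·0.94 + 2.9²·0.85] + 79.344 = 346.488 + 79.344 = 425.832.
Reliability = 425.832 / 448.754 = 0.949.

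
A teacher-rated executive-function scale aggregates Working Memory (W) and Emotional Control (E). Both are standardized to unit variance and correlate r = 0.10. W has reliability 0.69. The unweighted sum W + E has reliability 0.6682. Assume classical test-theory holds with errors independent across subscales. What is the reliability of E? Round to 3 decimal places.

Var(W+E) = 2 + 2·0.10 = 2.200.
True-score variance = ρ_W + ρ_E + 2·0.10, so 0.6682 = (0.69 + ρ_E + 0.20) / 2.200.
ρ_E = 0.6682·2.200 − 0.69 − 0.20 = 0.580.

0.580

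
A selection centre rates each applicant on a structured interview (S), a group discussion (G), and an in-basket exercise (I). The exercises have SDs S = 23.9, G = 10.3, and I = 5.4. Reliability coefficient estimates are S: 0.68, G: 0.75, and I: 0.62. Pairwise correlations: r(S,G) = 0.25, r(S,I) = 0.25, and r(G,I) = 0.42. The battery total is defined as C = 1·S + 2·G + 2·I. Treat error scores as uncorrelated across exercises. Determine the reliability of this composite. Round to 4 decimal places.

0.8010

Var(C) = 23.9² + 2²·10.3² + 2²·5.4² + 2·[2·23.9·10.3·0.25 + 2·23.9·5.4·0.25 + 4·10.3·5.4·0.42] = 1112.21 + 562.113 = 1674.32.
Under uncorrelated errors the observed covariances equal the true-score covariances, so only the own-variance terms attenuate.
True-score variance = [23.9²·0.68 + 2²·10.3²·0.75 + 2²·5.4²·0.62] + 562.113 = 779.01 + 562.113 = 1341.12.
Reliability = 1341.12 / 1674.32 = 0.8010.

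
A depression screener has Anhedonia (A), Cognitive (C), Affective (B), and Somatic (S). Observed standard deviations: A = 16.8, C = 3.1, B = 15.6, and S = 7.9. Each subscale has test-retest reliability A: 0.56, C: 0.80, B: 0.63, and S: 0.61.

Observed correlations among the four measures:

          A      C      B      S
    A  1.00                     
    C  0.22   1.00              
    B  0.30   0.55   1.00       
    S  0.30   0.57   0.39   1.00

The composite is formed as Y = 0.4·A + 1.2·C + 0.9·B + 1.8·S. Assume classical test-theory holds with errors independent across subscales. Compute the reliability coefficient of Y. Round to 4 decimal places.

0.7964

Var(Y) = 0.4²·16.8² + 1.2²·3.1² + 0.9²·15.6² + 1.8²·7.9² + 2·[0.48·16.8·3.1·0.22 + 0.36·16.8·15.6·0.30 + 0.72·16.8·7.9·0.30 + 1.08·3.1·15.6·0.55 + 2.16·3.1·7.9·0.57 + 1.62·15.6·7.9·0.39] = 458.327 + 398.426 = 856.752.
Under uncorrelated errors the observed covariances equal the true-score covariances, so only the own-variance terms attenuate.
True-score variance = [0.4²·16.8²·0.56 + 1.2²·3.1²·0.80 + 0.9²·15.6²·0.63 + 1.8²·7.9²·0.61] + 398.426 = 283.893 + 398.426 = 682.319.
Reliability = 682.319 / 856.752 = 0.7964.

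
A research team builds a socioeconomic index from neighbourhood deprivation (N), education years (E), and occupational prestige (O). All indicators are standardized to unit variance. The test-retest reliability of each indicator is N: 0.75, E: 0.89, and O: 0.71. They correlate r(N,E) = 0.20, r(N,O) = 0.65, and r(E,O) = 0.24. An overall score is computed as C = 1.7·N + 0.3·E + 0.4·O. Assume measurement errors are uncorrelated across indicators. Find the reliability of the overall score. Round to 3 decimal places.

Var(C) = 1.7² + 0.3² + 0.4² + 2·[0.51·0.20 + 0.68·0.65 + 0.12·0.24] = 3.14 + 1.1456 = 4.2856.
Under uncorrelated errors the observed covariances equal the true-score covariances, so only the own-variance terms attenuate.
True-score variance = [1.7²·0.75 + 0.3²·0.89 + 0.4²·0.71] + 1.1456 = 2.3612 + 1.1456 = 3.5068.
Reliability = 3.5068 / 4.2856 = 0.818.

0.818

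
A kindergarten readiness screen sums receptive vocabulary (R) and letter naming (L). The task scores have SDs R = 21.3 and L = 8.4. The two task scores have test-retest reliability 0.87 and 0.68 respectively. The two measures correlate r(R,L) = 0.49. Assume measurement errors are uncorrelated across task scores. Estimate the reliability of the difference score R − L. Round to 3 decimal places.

0.766

Var(R−L) = 21.3² + 8.4² − 2·21.3·8.4·0.49 = 524.25 − 175.342 = 348.908.
Under uncorrelated errors the observed covariances equal the true-score covariances, so only the own-variance terms attenuate.
True-score variance = [21.3²·0.87 + 8.4²·0.68] − 175.342 = 442.691 − 175.342 = 267.35.
Reliability = 267.35 / 348.908 = 0.766.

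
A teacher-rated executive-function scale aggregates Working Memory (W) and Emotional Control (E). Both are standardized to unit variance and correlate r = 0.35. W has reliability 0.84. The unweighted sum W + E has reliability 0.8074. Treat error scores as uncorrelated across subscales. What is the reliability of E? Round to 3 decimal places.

Var(W+E) = 2 + 2·0.35 = 2.700.
True-score variance = ρ_W + ρ_E + 2·0.35, so 0.8074 = (0.84 + ρ_E + 0.70) / 2.700.
ρ_E = 0.8074·2.700 − 0.84 − 0.70 = 0.640.

0.640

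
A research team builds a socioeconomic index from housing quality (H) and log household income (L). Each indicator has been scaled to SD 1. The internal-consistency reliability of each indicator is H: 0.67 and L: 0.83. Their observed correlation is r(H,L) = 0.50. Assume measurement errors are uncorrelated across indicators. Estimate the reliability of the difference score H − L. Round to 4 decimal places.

0.5000

Var(H−L) = 1 + 1 − 2·0.50 = 2 − 1 = 1.
Under uncorrelated errors the observed covariances equal the true-score covariances, so only the own-variance terms attenuate.
True-score variance = [0.67 + 0.83] − 1 = 1.5 − 1 = 0.5.
Reliability = 0.5 / 1 = 0.5000.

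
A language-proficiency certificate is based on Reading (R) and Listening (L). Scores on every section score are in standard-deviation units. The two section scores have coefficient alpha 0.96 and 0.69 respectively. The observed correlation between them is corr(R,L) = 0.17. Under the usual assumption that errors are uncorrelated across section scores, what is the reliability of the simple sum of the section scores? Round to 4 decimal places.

0.8504

Var(R+L) = 2 + 2·[0.17] = 2 + 0.34 = 2.34.
Under uncorrelated errors the observed covariances equal the true-score covariances, so only the own-variance terms attenuate.
True-score variance = [0.96 + 0.69] + 0.34 = 1.65 + 0.34 = 1.99.
Reliability = 1.99 / 2.34 = 0.8504.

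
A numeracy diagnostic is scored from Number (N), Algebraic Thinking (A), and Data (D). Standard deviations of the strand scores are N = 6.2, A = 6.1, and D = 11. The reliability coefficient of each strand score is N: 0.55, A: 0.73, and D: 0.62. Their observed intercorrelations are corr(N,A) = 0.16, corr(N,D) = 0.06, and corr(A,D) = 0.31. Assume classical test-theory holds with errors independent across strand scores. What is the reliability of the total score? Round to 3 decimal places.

Var(N+A+D) = 6.2² + 6.1² + 11² + 2·[6.2·6.1·0.16 + 6.2·11·0.06 + 6.1·11·0.31] = 196.65 + 61.8884 = 258.538.
Because errors are independent across components, Cov(Tᵢ,Tⱼ) = Cov(Xᵢ,Xⱼ); the off-diagonal part of the true-score variance is the same as above.
True-score variance = [6.2²·0.55 + 6.1²·0.73 + 11²·0.62] + 61.8884 = 123.325 + 61.8884 = 185.214.
Reliability = 185.214 / 258.538 = 0.716.

0.716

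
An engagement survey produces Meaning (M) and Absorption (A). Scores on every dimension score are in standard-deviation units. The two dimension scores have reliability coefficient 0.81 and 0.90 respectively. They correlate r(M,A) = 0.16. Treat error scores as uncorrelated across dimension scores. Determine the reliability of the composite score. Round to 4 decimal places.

0.8750

Var(M+A) = 2 + 2·[0.16] = 2 + 0.32 = 2.32.
Under uncorrelated errors the observed covariances equal the true-score covariances, so only the own-variance terms attenuate.
True-score variance = [0.81 + 0.90] + 0.32 = 1.71 + 0.32 = 2.03.
Reliability = 2.03 / 2.32 = 0.8750.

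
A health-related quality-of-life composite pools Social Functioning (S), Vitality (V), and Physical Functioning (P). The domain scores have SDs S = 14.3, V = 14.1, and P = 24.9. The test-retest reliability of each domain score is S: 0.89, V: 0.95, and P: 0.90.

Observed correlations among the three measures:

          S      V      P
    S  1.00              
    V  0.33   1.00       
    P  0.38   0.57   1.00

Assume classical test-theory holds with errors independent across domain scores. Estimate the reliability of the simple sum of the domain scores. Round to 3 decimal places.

Var(S+V+P) = 14.3² + 14.1² + 24.9² + 2·[14.3·14.1·0.33 + 14.3·24.9·0.38 + 14.1·24.9·0.57] = 1023.31 + 803.932 = 1827.24.
With uncorrelated errors the cross-covariances are all true-score covariance, so they carry over unchanged; only the diagonal terms shrink to ρᵢσᵢ².
True-score variance = [14.3²·0.89 + 14.1²·0.95 + 24.9²·0.90] + 803.932 = 928.875 + 803.932 = 1732.81.
Reliability = 1732.81 / 1827.24 = 0.948.

0.948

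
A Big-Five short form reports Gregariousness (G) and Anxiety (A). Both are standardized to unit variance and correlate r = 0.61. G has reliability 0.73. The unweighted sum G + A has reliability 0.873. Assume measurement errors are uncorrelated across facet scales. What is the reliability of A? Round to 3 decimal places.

Var(G+A) = 2 + 2·0.61 = 3.220.
True-score variance = ρ_G + ρ_A + 2·0.61, so 0.873 = (0.73 + ρ_A + 1.22) / 3.220.
ρ_A = 0.873·3.220 − 0.73 − 1.22 = 0.861.

0.861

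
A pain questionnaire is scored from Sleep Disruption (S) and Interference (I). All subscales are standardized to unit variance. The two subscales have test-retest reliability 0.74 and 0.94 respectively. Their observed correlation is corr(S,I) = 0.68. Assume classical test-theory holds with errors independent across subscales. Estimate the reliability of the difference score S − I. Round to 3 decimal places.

0.500

Var(S−I) = 1 + 1 − 2·0.68 = 2 − 1.36 = 0.64.
Under uncorrelated errors the observed covariances equal the true-score covariances, so only the own-variance terms attenuate.
True-score variance = [0.74 + 0.94] − 1.36 = 1.68 − 1.36 = 0.32.
Reliability = 0.32 / 0.64 = 0.500.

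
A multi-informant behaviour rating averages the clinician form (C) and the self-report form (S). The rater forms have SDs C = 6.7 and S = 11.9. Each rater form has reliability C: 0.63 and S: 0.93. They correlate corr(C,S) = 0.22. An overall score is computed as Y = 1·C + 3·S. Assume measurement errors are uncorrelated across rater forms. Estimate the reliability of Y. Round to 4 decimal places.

Var(Y) = 6.7² + 3²·11.9² + 2·[3·6.7·11.9·0.22] = 1319.38 + 105.244 = 1424.62.
With uncorrelated errors the cross-covariances are all true-score covariance, so they carry over unchanged; only the diagonal terms shrink to ρᵢσᵢ².
True-score variance = [6.7²·0.63 + 3²·11.9²·0.93] + 105.244 = 1213.56 + 105.244 = 1318.8.
Reliability = 1318.8 / 1424.62 = 0.9257.

0.9257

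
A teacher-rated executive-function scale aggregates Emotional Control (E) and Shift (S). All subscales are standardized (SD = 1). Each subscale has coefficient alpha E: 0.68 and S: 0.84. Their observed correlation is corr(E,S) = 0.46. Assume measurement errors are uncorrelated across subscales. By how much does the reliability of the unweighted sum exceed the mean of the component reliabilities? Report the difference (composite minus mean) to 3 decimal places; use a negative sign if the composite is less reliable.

Var(sum) = 2 + 0.92 = 2.92; true-score variance = 1.52 + 0.92 = 2.44; composite reliability = 0.8356.
Mean component reliability = 0.7600.
Difference = 0.8356 − 0.7600 = 0.076.

0.076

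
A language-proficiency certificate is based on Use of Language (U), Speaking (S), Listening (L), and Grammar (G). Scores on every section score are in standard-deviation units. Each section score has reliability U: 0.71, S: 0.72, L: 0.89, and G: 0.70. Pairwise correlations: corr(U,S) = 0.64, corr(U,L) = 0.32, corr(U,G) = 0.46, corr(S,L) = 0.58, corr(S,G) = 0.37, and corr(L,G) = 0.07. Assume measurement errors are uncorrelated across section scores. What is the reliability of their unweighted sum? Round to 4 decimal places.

Var(U+S+L+G) = 4 + 2·[0.64 + 0.32 + 0.46 + 0.58 + 0.37 + 0.07] = 4 + 4.88 = 8.88.
Under uncorrelated errors the observed covariances equal the true-score covariances, so only the own-variance terms attenuate.
True-score variance = [0.71 + 0.72 + 0.89 + 0.70] + 4.88 = 3.02 + 4.88 = 7.9.
Reliability = 7.9 / 8.88 = 0.8896.

0.8896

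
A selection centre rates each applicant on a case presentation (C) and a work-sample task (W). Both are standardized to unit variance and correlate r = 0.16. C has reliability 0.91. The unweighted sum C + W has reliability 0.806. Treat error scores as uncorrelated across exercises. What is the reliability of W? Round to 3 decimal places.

Var(C+W) = 2 + 2·0.16 = 2.320.
True-score variance = ρ_C + ρ_W + 2·0.16, so 0.806 = (0.91 + ρ_W + 0.32) / 2.320.
ρ_W = 0.806·2.320 − 0.91 − 0.32 = 0.640.

0.640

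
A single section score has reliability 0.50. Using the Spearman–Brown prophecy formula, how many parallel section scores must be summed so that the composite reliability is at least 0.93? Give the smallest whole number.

14

k ≥ ρ*(1−ρ₁)/(ρ₁(1−ρ*)) = 0.93·0.50 / (0.50·0.07) = 13.286.
Smallest integer k = 14.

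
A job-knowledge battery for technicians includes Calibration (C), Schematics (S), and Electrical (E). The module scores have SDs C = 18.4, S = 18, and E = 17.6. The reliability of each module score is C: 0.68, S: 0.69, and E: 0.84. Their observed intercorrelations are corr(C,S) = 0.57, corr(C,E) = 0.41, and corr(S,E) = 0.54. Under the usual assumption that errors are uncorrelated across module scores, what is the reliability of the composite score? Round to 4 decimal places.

Var(C+S+E) = 18.4² + 18² + 17.6² + 2·[18.4·18·0.57 + 18.4·17.6·0.41 + 18·17.6·0.54] = 972.32 + 985.261 = 1957.58.
With uncorrelated errors the cross-covariances are all true-score covariance, so they carry over unchanged; only the diagonal terms shrink to ρᵢσᵢ².
True-score variance = [18.4²·0.68 + 18²·0.69 + 17.6²·0.84] + 985.261 = 713.979 + 985.261 = 1699.24.
Reliability = 1699.24 / 1957.58 = 0.8680.

0.8680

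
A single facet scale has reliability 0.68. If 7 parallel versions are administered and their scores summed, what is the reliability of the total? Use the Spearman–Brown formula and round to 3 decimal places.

ρ_k = kρ / (1 + (k−1)ρ) = 7·0.68 / (1 + 6·0.68) = 4.760 / 5.080 = 0.937.

0.937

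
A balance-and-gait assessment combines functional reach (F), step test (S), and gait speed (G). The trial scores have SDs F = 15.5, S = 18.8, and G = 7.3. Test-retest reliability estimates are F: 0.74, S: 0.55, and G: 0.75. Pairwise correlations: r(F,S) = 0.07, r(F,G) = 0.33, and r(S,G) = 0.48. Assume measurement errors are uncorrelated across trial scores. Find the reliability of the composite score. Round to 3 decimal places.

0.737

Var(F+S+G) = 15.5² + 18.8² + 7.3² + 2·[15.5·18.8·0.07 + 15.5·7.3·0.33 + 18.8·7.3·0.48] = 646.98 + 247.225 = 894.205.
Under uncorrelated errors the observed covariances equal the true-score covariances, so only the own-variance terms attenuate.
True-score variance = [15.5²·0.74 + 18.8²·0.55 + 7.3²·0.75] + 247.225 = 412.145 + 247.225 = 659.37.
Reliability = 659.37 / 894.205 = 0.737.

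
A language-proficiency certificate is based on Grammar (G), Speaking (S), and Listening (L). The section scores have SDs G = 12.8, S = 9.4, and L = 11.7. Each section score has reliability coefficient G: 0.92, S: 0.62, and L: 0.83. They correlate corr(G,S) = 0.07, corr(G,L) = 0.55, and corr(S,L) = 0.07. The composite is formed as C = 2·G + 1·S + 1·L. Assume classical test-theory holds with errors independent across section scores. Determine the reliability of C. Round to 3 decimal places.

Var(C) = 2²·12.8² + 9.4² + 11.7² + 2·[2·12.8·9.4·0.07 + 2·12.8·11.7·0.55 + 9.4·11.7·0.07] = 880.61 + 378.559 = 1259.17.
Because errors are independent across components, Cov(Tᵢ,Tⱼ) = Cov(Xᵢ,Xⱼ); the off-diagonal part of the true-score variance is the same as above.
True-score variance = [2²·12.8²·0.92 + 9.4²·0.62 + 11.7²·0.83] + 378.559 = 771.333 + 378.559 = 1149.89.
Reliability = 1149.89 / 1259.17 = 0.913.

0.913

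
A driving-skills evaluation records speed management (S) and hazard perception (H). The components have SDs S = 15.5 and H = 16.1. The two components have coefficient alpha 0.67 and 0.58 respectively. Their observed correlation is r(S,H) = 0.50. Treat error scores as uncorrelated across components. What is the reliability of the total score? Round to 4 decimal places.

Var(S+H) = 15.5² + 16.1² + 2·[15.5·16.1·0.50] = 499.46 + 249.55 = 749.01.
With uncorrelated errors the cross-covariances are all true-score covariance, so they carry over unchanged; only the diagonal terms shrink to ρᵢσᵢ².
True-score variance = [15.5²·0.67 + 16.1²·0.58] + 249.55 = 311.309 + 249.55 = 560.859.
Reliability = 560.859 / 749.01 = 0.7488.

0.7488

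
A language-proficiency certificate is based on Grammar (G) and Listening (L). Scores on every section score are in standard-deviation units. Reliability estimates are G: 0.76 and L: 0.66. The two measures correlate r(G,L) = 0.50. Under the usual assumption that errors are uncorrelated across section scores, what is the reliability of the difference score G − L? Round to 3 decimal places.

0.420

Var(G−L) = 1 + 1 − 2·0.50 = 2 − 1 = 1.
Because errors are independent across components, Cov(Tᵢ,Tⱼ) = Cov(Xᵢ,Xⱼ); the off-diagonal part of the true-score variance is the same as above.
True-score variance = [0.76 + 0.66] − 1 = 1.42 − 1 = 0.42.
Reliability = 0.42 / 1 = 0.420.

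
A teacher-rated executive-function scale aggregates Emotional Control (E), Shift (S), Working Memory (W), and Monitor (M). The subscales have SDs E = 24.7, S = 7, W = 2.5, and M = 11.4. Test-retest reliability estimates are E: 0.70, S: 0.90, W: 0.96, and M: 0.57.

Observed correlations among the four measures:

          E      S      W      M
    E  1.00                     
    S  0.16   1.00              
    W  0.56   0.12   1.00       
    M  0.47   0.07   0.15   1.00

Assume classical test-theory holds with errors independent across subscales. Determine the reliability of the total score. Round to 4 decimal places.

Var(E+S+W+M) = 24.7² + 7² + 2.5² + 11.4² + 2·[24.7·7·0.16 + 24.7·2.5·0.56 + 24.7·11.4·0.47 + 7·2.5·0.12 + 7·11.4·0.07 + 2.5·11.4·0.15] = 795.3 + 413.095 = 1208.4.
Under uncorrelated errors the observed covariances equal the true-score covariances, so only the own-variance terms attenuate.
True-score variance = [24.7²·0.70 + 7²·0.90 + 2.5²·0.96 + 11.4²·0.57] + 413.095 = 551.24 + 413.095 = 964.335.
Reliability = 964.335 / 1208.4 = 0.7980.

0.7980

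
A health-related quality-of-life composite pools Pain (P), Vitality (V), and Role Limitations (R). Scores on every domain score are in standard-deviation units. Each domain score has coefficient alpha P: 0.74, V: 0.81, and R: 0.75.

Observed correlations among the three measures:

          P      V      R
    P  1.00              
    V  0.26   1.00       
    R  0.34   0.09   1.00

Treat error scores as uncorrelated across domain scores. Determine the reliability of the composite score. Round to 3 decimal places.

Var(P+V+R) = 3 + 2·[0.26 + 0.34 + 0.09] = 3 + 1.38 = 4.38.
With uncorrelated errors the cross-covariances are all true-score covariance, so they carry over unchanged; only the diagonal terms shrink to ρᵢσᵢ².
True-score variance = [0.74 + 0.81 + 0.75] + 1.38 = 2.3 + 1.38 = 3.68.
Reliability = 3.68 / 4.38 = 0.840.

0.840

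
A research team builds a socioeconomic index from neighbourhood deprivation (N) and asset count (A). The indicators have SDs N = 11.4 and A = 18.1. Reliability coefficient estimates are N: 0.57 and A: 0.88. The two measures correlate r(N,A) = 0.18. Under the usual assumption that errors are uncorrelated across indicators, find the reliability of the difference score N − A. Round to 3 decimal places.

Var(N−A) = 11.4² + 18.1² − 2·11.4·18.1·0.18 = 457.57 − 74.2824 = 383.288.
Under uncorrelated errors the observed covariances equal the true-score covariances, so only the own-variance terms attenuate.
True-score variance = [11.4²·0.57 + 18.1²·0.88] − 74.2824 = 362.374 − 74.2824 = 288.092.
Reliability = 288.092 / 383.288 = 0.752.

0.752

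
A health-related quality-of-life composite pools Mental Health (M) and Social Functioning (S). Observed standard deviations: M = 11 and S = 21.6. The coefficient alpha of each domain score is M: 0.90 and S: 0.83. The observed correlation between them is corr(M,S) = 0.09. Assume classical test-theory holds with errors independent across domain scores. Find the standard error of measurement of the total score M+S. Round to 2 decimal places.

Var(total) = 587.56 + 42.768 = 630.328.
True-score variance = 496.145 + 42.768 = 538.913, so reliability = 0.8550.
Error variance = 630.328 − 538.913 = 91.4152; SEM = √91.4152 = 9.56.

9.56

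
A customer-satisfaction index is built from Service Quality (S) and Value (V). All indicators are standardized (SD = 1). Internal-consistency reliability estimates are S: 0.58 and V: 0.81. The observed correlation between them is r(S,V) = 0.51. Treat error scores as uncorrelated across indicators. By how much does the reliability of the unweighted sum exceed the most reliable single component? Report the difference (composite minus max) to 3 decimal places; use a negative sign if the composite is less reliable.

-0.012

Var(sum) = 2 + 1.02 = 3.02; true-score variance = 1.39 + 1.02 = 2.41; composite reliability = 0.7980.
Max component reliability = 0.8100.
Difference = 0.7980 − 0.8100 = -0.012.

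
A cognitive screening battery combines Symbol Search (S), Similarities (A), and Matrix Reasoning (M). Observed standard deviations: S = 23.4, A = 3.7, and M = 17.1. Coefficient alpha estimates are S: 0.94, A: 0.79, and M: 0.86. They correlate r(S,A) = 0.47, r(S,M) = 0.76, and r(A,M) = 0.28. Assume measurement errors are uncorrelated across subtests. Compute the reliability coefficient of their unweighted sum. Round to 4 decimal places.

Var(S+A+M) = 23.4² + 3.7² + 17.1² + 2·[23.4·3.7·0.47 + 23.4·17.1·0.76 + 3.7·17.1·0.28] = 853.66 + 725.029 = 1578.69.
With uncorrelated errors the cross-covariances are all true-score covariance, so they carry over unchanged; only the diagonal terms shrink to ρᵢσᵢ².
True-score variance = [23.4²·0.94 + 3.7²·0.79 + 17.1²·0.86] + 725.029 = 776.994 + 725.029 = 1502.02.
Reliability = 1502.02 / 1578.69 = 0.9514.

0.9514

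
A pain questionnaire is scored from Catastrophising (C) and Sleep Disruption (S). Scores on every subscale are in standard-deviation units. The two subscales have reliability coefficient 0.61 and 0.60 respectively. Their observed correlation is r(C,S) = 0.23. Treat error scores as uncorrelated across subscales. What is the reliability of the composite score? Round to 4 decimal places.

Var(C+S) = 2 + 2·[0.23] = 2 + 0.46 = 2.46.
Under uncorrelated errors the observed covariances equal the true-score covariances, so only the own-variance terms attenuate.
True-score variance = [0.61 + 0.60] + 0.46 = 1.21 + 0.46 = 1.67.
Reliability = 1.67 / 2.46 = 0.6789.

0.6789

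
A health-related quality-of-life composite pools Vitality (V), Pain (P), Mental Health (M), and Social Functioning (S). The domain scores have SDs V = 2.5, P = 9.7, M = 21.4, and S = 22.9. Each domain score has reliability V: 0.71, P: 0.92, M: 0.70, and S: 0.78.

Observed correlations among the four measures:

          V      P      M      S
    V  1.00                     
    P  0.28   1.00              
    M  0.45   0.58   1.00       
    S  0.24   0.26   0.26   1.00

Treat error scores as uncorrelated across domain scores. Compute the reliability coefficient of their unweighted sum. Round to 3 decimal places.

0.853

Var(V+P+M+S) = 2.5² + 9.7² + 21.4² + 22.9² + 2·[2.5·9.7·0.28 + 2.5·21.4·0.45 + 2.5·22.9·0.24 + 9.7·21.4·0.58 + 9.7·22.9·0.26 + 21.4·22.9·0.26] = 1082.71 + 700.342 = 1783.05.
With uncorrelated errors the cross-covariances are all true-score covariance, so they carry over unchanged; only the diagonal terms shrink to ρᵢσᵢ².
True-score variance = [2.5²·0.71 + 9.7²·0.92 + 21.4²·0.70 + 22.9²·0.78] + 700.342 = 820.612 + 700.342 = 1520.95.
Reliability = 1520.95 / 1783.05 = 0.853.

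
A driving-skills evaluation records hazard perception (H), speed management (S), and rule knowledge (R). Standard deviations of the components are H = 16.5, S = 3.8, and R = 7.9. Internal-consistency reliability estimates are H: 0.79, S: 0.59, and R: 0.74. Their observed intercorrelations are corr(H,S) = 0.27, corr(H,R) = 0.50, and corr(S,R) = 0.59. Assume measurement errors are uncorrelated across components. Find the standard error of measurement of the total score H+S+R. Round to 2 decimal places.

Var(total) = 349.1 + 199.632 = 548.732.
True-score variance = 269.781 + 199.632 = 469.412, so reliability = 0.8554.
Error variance = 548.732 − 469.412 = 79.3195; SEM = √79.3195 = 8.91.

8.91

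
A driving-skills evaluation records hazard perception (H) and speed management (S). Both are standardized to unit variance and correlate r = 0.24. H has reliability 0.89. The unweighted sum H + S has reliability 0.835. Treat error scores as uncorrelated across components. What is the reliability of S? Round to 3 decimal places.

Var(H+S) = 2 + 2·0.24 = 2.480.
True-score variance = ρ_H + ρ_S + 2·0.24, so 0.835 = (0.89 + ρ_S + 0.48) / 2.480.
ρ_S = 0.835·2.480 − 0.89 − 0.48 = 0.701.

0.701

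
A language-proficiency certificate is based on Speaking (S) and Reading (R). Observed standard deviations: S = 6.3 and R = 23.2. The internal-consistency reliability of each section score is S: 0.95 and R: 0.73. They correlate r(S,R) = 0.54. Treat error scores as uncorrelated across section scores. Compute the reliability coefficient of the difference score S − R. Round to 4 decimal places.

Var(S−R) = 6.3² + 23.2² − 2·6.3·23.2·0.54 = 577.93 − 157.853 = 420.077.
Because errors are independent across components, Cov(Tᵢ,Tⱼ) = Cov(Xᵢ,Xⱼ); the off-diagonal part of the true-score variance is the same as above.
True-score variance = [6.3²·0.95 + 23.2²·0.73] − 157.853 = 430.621 − 157.853 = 272.768.
Reliability = 272.768 / 420.077 = 0.6493.

0.6493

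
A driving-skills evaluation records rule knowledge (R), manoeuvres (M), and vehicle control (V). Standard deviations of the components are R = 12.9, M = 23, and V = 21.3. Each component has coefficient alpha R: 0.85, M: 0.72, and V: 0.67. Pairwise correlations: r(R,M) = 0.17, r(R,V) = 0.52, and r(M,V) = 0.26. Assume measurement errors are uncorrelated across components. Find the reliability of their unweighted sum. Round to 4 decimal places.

Var(R+M+V) = 12.9² + 23² + 21.3² + 2·[12.9·23·0.17 + 12.9·21.3·0.52 + 23·21.3·0.26] = 1149.1 + 641.387 = 1790.49.
With uncorrelated errors the cross-covariances are all true-score covariance, so they carry over unchanged; only the diagonal terms shrink to ρᵢσᵢ².
True-score variance = [12.9²·0.85 + 23²·0.72 + 21.3²·0.67] + 641.387 = 826.301 + 641.387 = 1467.69.
Reliability = 1467.69 / 1790.49 = 0.8197.

0.8197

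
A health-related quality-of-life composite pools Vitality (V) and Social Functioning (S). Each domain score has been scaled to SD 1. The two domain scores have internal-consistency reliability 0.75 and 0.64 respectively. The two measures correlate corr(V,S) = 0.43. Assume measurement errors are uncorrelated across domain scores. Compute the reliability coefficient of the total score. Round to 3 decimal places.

Var(V+S) = 2 + 2·[0.43] = 2 + 0.86 = 2.86.
Under uncorrelated errors the observed covariances equal the true-score covariances, so only the own-variance terms attenuate.
True-score variance = [0.75 + 0.64] + 0.86 = 1.39 + 0.86 = 2.25.
Reliability = 2.25 / 2.86 = 0.787.

0.787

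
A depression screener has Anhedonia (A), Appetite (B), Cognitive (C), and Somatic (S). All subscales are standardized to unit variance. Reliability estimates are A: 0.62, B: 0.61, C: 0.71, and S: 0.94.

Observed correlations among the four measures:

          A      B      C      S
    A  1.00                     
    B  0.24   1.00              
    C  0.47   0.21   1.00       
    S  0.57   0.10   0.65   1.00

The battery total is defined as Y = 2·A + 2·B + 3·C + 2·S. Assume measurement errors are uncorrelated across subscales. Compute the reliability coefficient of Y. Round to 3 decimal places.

0.866

Var(Y) = 2² + 2² + 3² + 2² + 2·[4·0.24 + 6·0.47 + 4·0.57 + 6·0.21 + 4·0.10 + 6·0.65] = 21 + 23.24 = 44.24.
With uncorrelated errors the cross-covariances are all true-score covariance, so they carry over unchanged; only the diagonal terms shrink to ρᵢσᵢ².
True-score variance = [2²·0.62 + 2²·0.61 + 3²·0.71 + 2²·0.94] + 23.24 = 15.07 + 23.24 = 38.31.
Reliability = 38.31 / 44.24 = 0.866.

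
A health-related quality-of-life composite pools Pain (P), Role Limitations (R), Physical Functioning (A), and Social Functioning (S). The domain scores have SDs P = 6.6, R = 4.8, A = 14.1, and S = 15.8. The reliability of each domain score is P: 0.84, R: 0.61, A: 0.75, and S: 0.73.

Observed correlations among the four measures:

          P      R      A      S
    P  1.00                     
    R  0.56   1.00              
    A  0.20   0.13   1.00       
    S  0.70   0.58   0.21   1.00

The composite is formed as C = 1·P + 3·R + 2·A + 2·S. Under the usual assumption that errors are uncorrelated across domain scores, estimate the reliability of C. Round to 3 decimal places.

Var(C) = 6.6² + 3²·4.8² + 2²·14.1² + 2²·15.8² + 2·[3·6.6·4.8·0.56 + 2·6.6·14.1·0.20 + 2·6.6·15.8·0.70 + 6·4.8·14.1·0.13 + 6·4.8·15.8·0.58 + 4·14.1·15.8·0.21] = 2044.72 + 1480.57 = 3525.29.
With uncorrelated errors the cross-covariances are all true-score covariance, so they carry over unchanged; only the diagonal terms shrink to ρᵢσᵢ².
True-score variance = [6.6²·0.84 + 3²·4.8²·0.61 + 2²·14.1²·0.75 + 2²·15.8²·0.73] + 1480.57 = 1488.46 + 1480.57 = 2969.03.
Reliability = 2969.03 / 3525.29 = 0.842.

0.842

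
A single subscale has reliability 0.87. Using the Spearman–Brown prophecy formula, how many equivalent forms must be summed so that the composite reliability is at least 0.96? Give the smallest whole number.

4

k ≥ ρ*(1−ρ₁)/(ρ₁(1−ρ*)) = 0.96·0.13 / (0.87·0.04) = 3.586.
Smallest integer k = 4.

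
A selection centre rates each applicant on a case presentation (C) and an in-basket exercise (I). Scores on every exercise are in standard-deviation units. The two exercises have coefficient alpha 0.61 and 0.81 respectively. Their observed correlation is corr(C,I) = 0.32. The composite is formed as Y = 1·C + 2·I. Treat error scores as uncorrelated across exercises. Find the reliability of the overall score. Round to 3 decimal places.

Var(Y) = 1 + 2² + 2·[2·0.32] = 5 + 1.28 = 6.28.
With uncorrelated errors the cross-covariances are all true-score covariance, so they carry over unchanged; only the diagonal terms shrink to ρᵢσᵢ².
True-score variance = [0.61 + 2²·0.81] + 1.28 = 3.85 + 1.28 = 5.13.
Reliability = 5.13 / 6.28 = 0.817.

0.817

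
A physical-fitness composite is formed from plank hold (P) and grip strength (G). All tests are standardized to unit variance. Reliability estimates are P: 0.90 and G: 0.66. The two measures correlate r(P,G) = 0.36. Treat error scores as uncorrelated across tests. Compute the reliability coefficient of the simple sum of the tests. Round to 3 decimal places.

Var(P+G) = 2 + 2·[0.36] = 2 + 0.72 = 2.72.
Because errors are independent across components, Cov(Tᵢ,Tⱼ) = Cov(Xᵢ,Xⱼ); the off-diagonal part of the true-score variance is the same as above.
True-score variance = [0.90 + 0.66] + 0.72 = 1.56 + 0.72 = 2.28.
Reliability = 2.28 / 2.72 = 0.838.

0.838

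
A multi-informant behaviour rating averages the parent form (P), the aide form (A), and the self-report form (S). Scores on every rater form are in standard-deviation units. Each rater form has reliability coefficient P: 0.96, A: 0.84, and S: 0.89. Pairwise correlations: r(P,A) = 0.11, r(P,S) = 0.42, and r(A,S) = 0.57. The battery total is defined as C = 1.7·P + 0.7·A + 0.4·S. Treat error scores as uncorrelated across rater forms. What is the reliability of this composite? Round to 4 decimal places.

Var(C) = 1.7² + 0.7² + 0.4² + 2·[1.19·0.11 + 0.68·0.42 + 0.28·0.57] = 3.54 + 1.1522 = 4.6922.
Because errors are independent across components, Cov(Tᵢ,Tⱼ) = Cov(Xᵢ,Xⱼ); the off-diagonal part of the true-score variance is the same as above.
True-score variance = [1.7²·0.96 + 0.7²·0.84 + 0.4²·0.89] + 1.1522 = 3.3284 + 1.1522 = 4.4806.
Reliability = 4.4806 / 4.6922 = 0.9549.

0.9549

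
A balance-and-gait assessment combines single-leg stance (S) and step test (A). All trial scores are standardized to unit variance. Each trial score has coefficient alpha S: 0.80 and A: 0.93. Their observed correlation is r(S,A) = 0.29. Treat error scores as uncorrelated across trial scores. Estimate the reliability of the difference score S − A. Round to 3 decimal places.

Var(S−A) = 1 + 1 − 2·0.29 = 2 − 0.58 = 1.42.
Because errors are independent across components, Cov(Tᵢ,Tⱼ) = Cov(Xᵢ,Xⱼ); the off-diagonal part of the true-score variance is the same as above.
True-score variance = [0.80 + 0.93] − 0.58 = 1.73 − 0.58 = 1.15.
Reliability = 1.15 / 1.42 = 0.810.

0.810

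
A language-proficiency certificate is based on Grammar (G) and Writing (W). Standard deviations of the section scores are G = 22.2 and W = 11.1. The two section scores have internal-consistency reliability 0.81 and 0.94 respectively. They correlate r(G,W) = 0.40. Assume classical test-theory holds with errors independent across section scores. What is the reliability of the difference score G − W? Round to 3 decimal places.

0.759

Var(G−W) = 22.2² + 11.1² − 2·22.2·11.1·0.40 = 616.05 − 197.136 = 418.914.
Under uncorrelated errors the observed covariances equal the true-score covariances, so only the own-variance terms attenuate.
True-score variance = [22.2²·0.81 + 11.1²·0.94] − 197.136 = 515.018 − 197.136 = 317.882.
Reliability = 317.882 / 418.914 = 0.759.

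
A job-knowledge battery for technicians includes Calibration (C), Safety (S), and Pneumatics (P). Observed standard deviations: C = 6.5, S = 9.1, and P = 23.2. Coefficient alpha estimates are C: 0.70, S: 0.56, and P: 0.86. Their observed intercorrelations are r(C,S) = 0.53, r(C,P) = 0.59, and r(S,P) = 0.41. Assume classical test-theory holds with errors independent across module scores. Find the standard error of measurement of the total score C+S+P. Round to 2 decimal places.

Var(total) = 663.3 + 413.761 = 1077.06.
True-score variance = 538.835 + 413.761 = 952.596, so reliability = 0.8844.
Error variance = 1077.06 − 952.596 = 124.465; SEM = √124.465 = 11.16.

11.16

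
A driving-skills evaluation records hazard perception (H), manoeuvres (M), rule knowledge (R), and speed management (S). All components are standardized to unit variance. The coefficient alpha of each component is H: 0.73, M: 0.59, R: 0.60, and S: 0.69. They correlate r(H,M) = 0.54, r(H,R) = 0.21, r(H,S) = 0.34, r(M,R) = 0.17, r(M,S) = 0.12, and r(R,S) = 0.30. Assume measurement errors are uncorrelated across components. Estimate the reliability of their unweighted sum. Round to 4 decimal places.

Var(H+M+R+S) = 4 + 2·[0.54 + 0.21 + 0.34 + 0.17 + 0.12 + 0.30] = 4 + 3.36 = 7.36.
Under uncorrelated errors the observed covariances equal the true-score covariances, so only the own-variance terms attenuate.
True-score variance = [0.73 + 0.59 + 0.60 + 0.69] + 3.36 = 2.61 + 3.36 = 5.97.
Reliability = 5.97 / 7.36 = 0.8111.

0.8111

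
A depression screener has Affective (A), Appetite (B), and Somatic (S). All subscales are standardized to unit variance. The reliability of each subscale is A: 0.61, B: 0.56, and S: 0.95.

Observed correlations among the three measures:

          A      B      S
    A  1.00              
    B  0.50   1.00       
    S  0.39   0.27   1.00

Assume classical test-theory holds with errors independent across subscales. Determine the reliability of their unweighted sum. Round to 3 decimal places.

0.835

Var(A+B+S) = 3 + 2·[0.50 + 0.39 + 0.27] = 3 + 2.32 = 5.32.
With uncorrelated errors the cross-covariances are all true-score covariance, so they carry over unchanged; only the diagonal terms shrink to ρᵢσᵢ².
True-score variance = [0.61 + 0.56 + 0.95] + 2.32 = 2.12 + 2.32 = 4.44.
Reliability = 4.44 / 5.32 = 0.835.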